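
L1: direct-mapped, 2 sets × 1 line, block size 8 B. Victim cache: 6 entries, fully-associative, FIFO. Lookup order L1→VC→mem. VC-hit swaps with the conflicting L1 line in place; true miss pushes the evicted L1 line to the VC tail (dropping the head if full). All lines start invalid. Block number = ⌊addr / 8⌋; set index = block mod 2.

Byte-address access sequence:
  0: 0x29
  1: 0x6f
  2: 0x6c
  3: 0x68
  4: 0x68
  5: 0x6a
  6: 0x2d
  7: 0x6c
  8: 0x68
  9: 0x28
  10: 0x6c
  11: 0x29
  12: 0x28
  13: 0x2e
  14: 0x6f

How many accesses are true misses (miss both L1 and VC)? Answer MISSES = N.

#0 0x29→b5/s1 MISS; vc=[]
#1 0x6f→b13/s1 MISS; vc=[5]
#2 0x6c→b13/s1 L1-HIT; vc=[5]
#3 0x68→b13/s1 L1-HIT; vc=[5]
#4 0x68→b13/s1 L1-HIT; vc=[5]
#5 0x6a→b13/s1 L1-HIT; vc=[5]
#6 0x2d→b5/s1 VC-HIT; vc=[13]
#7 0x6c→b13/s1 VC-HIT; vc=[5]
#8 0x68→b13/s1 L1-HIT; vc=[5]
#9 0x28→b5/s1 VC-HIT; vc=[13]
#10 0x6c→b13/s1 VC-HIT; vc=[5]
#11 0x29→b5/s1 VC-HIT; vc=[13]
#12 0x28→b5/s1 L1-HIT; vc=[13]
#13 0x2e→b5/s1 L1-HIT; vc=[13]
#14 0x6f→b13/s1 VC-HIT; vc=[5]

MISSES = 2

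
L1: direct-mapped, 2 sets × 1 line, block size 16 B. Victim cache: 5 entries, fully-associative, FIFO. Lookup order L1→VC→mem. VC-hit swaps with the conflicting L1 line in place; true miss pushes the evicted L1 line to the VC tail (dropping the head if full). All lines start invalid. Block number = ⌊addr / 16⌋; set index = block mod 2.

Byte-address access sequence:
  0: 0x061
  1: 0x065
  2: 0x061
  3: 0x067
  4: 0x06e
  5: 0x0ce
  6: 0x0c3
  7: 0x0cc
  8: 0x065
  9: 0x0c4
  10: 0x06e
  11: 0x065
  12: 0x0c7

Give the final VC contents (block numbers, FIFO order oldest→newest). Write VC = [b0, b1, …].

  [0] addr=0x61 blk=6 s=0: MISS | VC []
  [1] addr=0x65 blk=6 s=0: L1-HIT | VC []
  [2] addr=0x61 blk=6 s=0: L1-HIT | VC []
  [3] addr=0x67 blk=6 s=0: L1-HIT | VC []
  [4] addr=0x6e blk=6 s=0: L1-HIT | VC []
  [5] addr=0xce blk=12 s=0: MISS | VC [6]
  [6] addr=0xc3 blk=12 s=0: L1-HIT | VC [6]
  [7] addr=0xcc blk=12 s=0: L1-HIT | VC [6]
  [8] addr=0x65 blk=6 s=0: VC-HIT | VC [12]
  [9] addr=0xc4 blk=12 s=0: VC-HIT | VC [6]
  [10] addr=0x6e blk=6 s=0: VC-HIT | VC [12]
  [11] addr=0x65 blk=6 s=0: L1-HIT | VC [12]
  [12] addr=0xc7 blk=12 s=0: VC-HIT | VC [6]

VC = [6]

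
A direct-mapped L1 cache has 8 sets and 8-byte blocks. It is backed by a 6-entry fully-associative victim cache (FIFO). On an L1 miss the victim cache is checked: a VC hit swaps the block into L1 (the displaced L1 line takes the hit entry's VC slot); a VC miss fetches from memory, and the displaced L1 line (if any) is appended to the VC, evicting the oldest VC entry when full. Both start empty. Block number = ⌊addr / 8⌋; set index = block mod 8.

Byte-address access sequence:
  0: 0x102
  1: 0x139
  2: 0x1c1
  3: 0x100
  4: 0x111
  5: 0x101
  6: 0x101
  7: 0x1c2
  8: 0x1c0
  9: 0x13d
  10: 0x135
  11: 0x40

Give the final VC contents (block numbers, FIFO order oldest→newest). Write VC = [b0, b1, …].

VC = [32, 56]

#0 0x102→b32/s0 MISS; vc=[]
#1 0x139→b39/s7 MISS; vc=[]
#2 0x1c1→b56/s0 MISS; vc=[32]
#3 0x100→b32/s0 VC-HIT; vc=[56]
#4 0x111→b34/s2 MISS; vc=[56]
#5 0x101→b32/s0 L1-HIT; vc=[56]
#6 0x101→b32/s0 L1-HIT; vc=[56]
#7 0x1c2→b56/s0 VC-HIT; vc=[32]
#8 0x1c0→b56/s0 L1-HIT; vc=[32]
#9 0x13d→b39/s7 L1-HIT; vc=[32]
#10 0x135→b38/s6 MISS; vc=[32]
#11 0x40→b8/s0 MISS; vc=[32,56]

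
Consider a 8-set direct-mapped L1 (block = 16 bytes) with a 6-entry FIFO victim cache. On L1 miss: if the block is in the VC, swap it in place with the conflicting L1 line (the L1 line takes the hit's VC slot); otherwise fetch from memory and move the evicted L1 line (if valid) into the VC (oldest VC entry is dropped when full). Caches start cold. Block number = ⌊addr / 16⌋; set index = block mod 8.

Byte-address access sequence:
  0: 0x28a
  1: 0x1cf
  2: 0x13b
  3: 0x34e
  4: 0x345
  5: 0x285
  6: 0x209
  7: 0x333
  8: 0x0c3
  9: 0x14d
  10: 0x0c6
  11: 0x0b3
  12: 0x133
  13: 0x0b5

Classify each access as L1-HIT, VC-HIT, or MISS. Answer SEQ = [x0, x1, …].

SEQ = [MISS, MISS, MISS, MISS, L1-HIT, L1-HIT, MISS, MISS, MISS, MISS, VC-HIT, MISS, VC-HIT, VC-HIT]

#0 0x28a→b40/s0 MISS; vc=[]
#1 0x1cf→b28/s4 MISS; vc=[]
#2 0x13b→b19/s3 MISS; vc=[]
#3 0x34e→b52/s4 MISS; vc=[28]
#4 0x345→b52/s4 L1-HIT; vc=[28]
#5 0x285→b40/s0 L1-HIT; vc=[28]
#6 0x209→b32/s0 MISS; vc=[28,40]
#7 0x333→b51/s3 MISS; vc=[28,40,19]
#8 0xc3→b12/s4 MISS; vc=[28,40,19,52]
#9 0x14d→b20/s4 MISS; vc=[28,40,19,52,12]
#10 0xc6→b12/s4 VC-HIT; vc=[28,40,19,52,20]
#11 0xb3→b11/s3 MISS; vc=[28,40,19,52,20,51]
#12 0x133→b19/s3 VC-HIT; vc=[28,40,11,52,20,51]
#13 0xb5→b11/s3 VC-HIT; vc=[28,40,19,52,20,51]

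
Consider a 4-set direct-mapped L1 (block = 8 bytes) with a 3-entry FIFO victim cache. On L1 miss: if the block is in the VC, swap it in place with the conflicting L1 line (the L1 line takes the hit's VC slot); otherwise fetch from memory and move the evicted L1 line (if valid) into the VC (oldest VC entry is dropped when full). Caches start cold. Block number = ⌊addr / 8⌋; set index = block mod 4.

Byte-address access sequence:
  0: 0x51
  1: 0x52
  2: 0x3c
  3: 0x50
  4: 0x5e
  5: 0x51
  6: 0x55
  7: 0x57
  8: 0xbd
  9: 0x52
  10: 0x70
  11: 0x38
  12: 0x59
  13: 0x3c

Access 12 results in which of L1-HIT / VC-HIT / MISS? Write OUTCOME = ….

#0 0x51→b10/s2 MISS; vc=[]
#1 0x52→b10/s2 L1-HIT; vc=[]
#2 0x3c→b7/s3 MISS; vc=[]
#3 0x50→b10/s2 L1-HIT; vc=[]
#4 0x5e→b11/s3 MISS; vc=[7]
#5 0x51→b10/s2 L1-HIT; vc=[7]
#6 0x55→b10/s2 L1-HIT; vc=[7]
#7 0x57→b10/s2 L1-HIT; vc=[7]
#8 0xbd→b23/s3 MISS; vc=[7,11]
#9 0x52→b10/s2 L1-HIT; vc=[7,11]
#10 0x70→b14/s2 MISS; vc=[7,11,10]
#11 0x38→b7/s3 VC-HIT; vc=[23,11,10]
#12 0x59→b11/s3 VC-HIT; vc=[23,7,10]
#13 0x3c→b7/s3 VC-HIT; vc=[23,11,10]

OUTCOME = VC-HIT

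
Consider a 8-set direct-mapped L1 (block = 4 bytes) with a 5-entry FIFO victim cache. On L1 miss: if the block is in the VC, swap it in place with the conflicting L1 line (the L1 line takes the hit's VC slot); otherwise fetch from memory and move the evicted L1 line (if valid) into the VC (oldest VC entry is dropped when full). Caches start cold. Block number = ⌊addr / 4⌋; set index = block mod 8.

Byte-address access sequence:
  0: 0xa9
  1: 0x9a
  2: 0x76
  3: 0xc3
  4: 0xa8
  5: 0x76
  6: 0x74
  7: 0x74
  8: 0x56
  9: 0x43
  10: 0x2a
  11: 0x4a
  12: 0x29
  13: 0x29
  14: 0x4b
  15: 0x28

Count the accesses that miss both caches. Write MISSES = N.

MISSES = 8

  [0] addr=0xa9 blk=42 s=2: MISS | VC []
  [1] addr=0x9a blk=38 s=6: MISS | VC []
  [2] addr=0x76 blk=29 s=5: MISS | VC []
  [3] addr=0xc3 blk=48 s=0: MISS | VC []
  [4] addr=0xa8 blk=42 s=2: L1-HIT | VC []
  [5] addr=0x76 blk=29 s=5: L1-HIT | VC []
  [6] addr=0x74 blk=29 s=5: L1-HIT | VC []
  [7] addr=0x74 blk=29 s=5: L1-HIT | VC []
  [8] addr=0x56 blk=21 s=5: MISS | VC [29]
  [9] addr=0x43 blk=16 s=0: MISS | VC [29, 48]
  [10] addr=0x2a blk=10 s=2: MISS | VC [29, 48, 42]
  [11] addr=0x4a blk=18 s=2: MISS | VC [29, 48, 42, 10]
  [12] addr=0x29 blk=10 s=2: VC-HIT | VC [29, 48, 42, 18]
  [13] addr=0x29 blk=10 s=2: L1-HIT | VC [29, 48, 42, 18]
  [14] addr=0x4b blk=18 s=2: VC-HIT | VC [29, 48, 42, 10]
  [15] addr=0x28 blk=10 s=2: VC-HIT | VC [29, 48, 42, 18]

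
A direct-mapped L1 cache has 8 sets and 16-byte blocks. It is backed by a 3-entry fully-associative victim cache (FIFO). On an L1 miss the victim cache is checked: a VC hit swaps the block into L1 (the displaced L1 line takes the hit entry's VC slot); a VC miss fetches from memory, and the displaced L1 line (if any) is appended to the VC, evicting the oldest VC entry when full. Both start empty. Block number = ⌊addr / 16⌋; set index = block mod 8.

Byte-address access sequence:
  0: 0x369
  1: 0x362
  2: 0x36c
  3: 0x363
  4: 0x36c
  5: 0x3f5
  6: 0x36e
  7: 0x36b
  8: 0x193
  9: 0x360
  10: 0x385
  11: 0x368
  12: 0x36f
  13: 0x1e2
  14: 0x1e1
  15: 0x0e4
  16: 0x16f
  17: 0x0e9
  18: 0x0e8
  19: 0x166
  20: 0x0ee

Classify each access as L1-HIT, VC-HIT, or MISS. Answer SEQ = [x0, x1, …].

SEQ = [MISS, L1-HIT, L1-HIT, L1-HIT, L1-HIT, MISS, L1-HIT, L1-HIT, MISS, L1-HIT, MISS, L1-HIT, L1-HIT, MISS, L1-HIT, MISS, MISS, VC-HIT, L1-HIT, VC-HIT, VC-HIT]

0: 0x369 (blk 54, set 6) → MISS  vc=[]
1: 0x362 (blk 54, set 6) → L1-HIT  vc=[]
2: 0x36c (blk 54, set 6) → L1-HIT  vc=[]
3: 0x363 (blk 54, set 6) → L1-HIT  vc=[]
4: 0x36c (blk 54, set 6) → L1-HIT  vc=[]
5: 0x3f5 (blk 63, set 7) → MISS  vc=[]
6: 0x36e (blk 54, set 6) → L1-HIT  vc=[]
7: 0x36b (blk 54, set 6) → L1-HIT  vc=[]
8: 0x193 (blk 25, set 1) → MISS  vc=[]
9: 0x360 (blk 54, set 6) → L1-HIT  vc=[]
10: 0x385 (blk 56, set 0) → MISS  vc=[]
11: 0x368 (blk 54, set 6) → L1-HIT  vc=[]
12: 0x36f (blk 54, set 6) → L1-HIT  vc=[]
13: 0x1e2 (blk 30, set 6) → MISS  vc=[54]
14: 0x1e1 (blk 30, set 6) → L1-HIT  vc=[54]
15: 0xe4 (blk 14, set 6) → MISS  vc=[54, 30]
16: 0x16f (blk 22, set 6) → MISS  vc=[54, 30, 14]
17: 0xe9 (blk 14, set 6) → VC-HIT  vc=[54, 30, 22]
18: 0xe8 (blk 14, set 6) → L1-HIT  vc=[54, 30, 22]
19: 0x166 (blk 22, set 6) → VC-HIT  vc=[54, 30, 14]
20: 0xee (blk 14, set 6) → VC-HIT  vc=[54, 30, 22]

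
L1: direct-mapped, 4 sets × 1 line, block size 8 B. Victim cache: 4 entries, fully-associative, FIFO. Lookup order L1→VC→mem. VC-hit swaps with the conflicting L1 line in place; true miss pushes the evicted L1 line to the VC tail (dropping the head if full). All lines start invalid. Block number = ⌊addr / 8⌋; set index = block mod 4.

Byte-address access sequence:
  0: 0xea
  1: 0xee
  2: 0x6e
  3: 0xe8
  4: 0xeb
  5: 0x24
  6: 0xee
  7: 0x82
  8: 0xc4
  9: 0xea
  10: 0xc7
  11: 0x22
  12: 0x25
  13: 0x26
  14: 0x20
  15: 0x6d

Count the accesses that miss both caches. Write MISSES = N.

MISSES = 5

#0 0xea→b29/s1 MISS; vc=[]
#1 0xee→b29/s1 L1-HIT; vc=[]
#2 0x6e→b13/s1 MISS; vc=[29]
#3 0xe8→b29/s1 VC-HIT; vc=[13]
#4 0xeb→b29/s1 L1-HIT; vc=[13]
#5 0x24→b4/s0 MISS; vc=[13]
#6 0xee→b29/s1 L1-HIT; vc=[13]
#7 0x82→b16/s0 MISS; vc=[13,4]
#8 0xc4→b24/s0 MISS; vc=[13,4,16]
#9 0xea→b29/s1 L1-HIT; vc=[13,4,16]
#10 0xc7→b24/s0 L1-HIT; vc=[13,4,16]
#11 0x22→b4/s0 VC-HIT; vc=[13,24,16]
#12 0x25→b4/s0 L1-HIT; vc=[13,24,16]
#13 0x26→b4/s0 L1-HIT; vc=[13,24,16]
#14 0x20→b4/s0 L1-HIT; vc=[13,24,16]
#15 0x6d→b13/s1 VC-HIT; vc=[29,24,16]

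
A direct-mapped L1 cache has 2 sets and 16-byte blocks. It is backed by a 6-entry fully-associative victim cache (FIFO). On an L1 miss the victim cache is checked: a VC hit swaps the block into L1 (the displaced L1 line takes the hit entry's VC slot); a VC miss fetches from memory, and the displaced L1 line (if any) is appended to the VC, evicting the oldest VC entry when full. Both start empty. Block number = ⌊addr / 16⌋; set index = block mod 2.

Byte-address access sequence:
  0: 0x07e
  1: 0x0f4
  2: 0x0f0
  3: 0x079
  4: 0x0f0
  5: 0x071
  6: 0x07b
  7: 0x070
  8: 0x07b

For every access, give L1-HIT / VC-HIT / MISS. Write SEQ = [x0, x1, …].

SEQ = [MISS, MISS, L1-HIT, VC-HIT, VC-HIT, VC-HIT, L1-HIT, L1-HIT, L1-HIT]

0: 0x7e (blk 7, set 1) → MISS  vc=[]
1: 0xf4 (blk 15, set 1) → MISS  vc=[7]
2: 0xf0 (blk 15, set 1) → L1-HIT  vc=[7]
3: 0x79 (blk 7, set 1) → VC-HIT  vc=[15]
4: 0xf0 (blk 15, set 1) → VC-HIT  vc=[7]
5: 0x71 (blk 7, set 1) → VC-HIT  vc=[15]
6: 0x7b (blk 7, set 1) → L1-HIT  vc=[15]
7: 0x70 (blk 7, set 1) → L1-HIT  vc=[15]
8: 0x7b (blk 7, set 1) → L1-HIT  vc=[15]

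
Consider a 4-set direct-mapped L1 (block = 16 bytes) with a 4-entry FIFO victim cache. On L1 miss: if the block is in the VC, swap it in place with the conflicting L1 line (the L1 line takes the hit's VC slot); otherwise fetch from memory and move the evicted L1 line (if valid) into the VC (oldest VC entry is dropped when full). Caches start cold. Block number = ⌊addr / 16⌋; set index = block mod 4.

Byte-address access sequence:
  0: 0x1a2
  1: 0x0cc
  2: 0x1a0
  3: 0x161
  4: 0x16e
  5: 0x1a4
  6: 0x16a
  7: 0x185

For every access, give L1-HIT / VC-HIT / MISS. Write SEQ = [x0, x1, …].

0: 0x1a2 (blk 26, set 2) → MISS  vc=[]
1: 0xcc (blk 12, set 0) → MISS  vc=[]
2: 0x1a0 (blk 26, set 2) → L1-HIT  vc=[]
3: 0x161 (blk 22, set 2) → MISS  vc=[26]
4: 0x16e (blk 22, set 2) → L1-HIT  vc=[26]
5: 0x1a4 (blk 26, set 2) → VC-HIT  vc=[22]
6: 0x16a (blk 22, set 2) → VC-HIT  vc=[26]
7: 0x185 (blk 24, set 0) → MISS  vc=[26, 12]

SEQ = [MISS, MISS, L1-HIT, MISS, L1-HIT, VC-HIT, VC-HIT, MISS]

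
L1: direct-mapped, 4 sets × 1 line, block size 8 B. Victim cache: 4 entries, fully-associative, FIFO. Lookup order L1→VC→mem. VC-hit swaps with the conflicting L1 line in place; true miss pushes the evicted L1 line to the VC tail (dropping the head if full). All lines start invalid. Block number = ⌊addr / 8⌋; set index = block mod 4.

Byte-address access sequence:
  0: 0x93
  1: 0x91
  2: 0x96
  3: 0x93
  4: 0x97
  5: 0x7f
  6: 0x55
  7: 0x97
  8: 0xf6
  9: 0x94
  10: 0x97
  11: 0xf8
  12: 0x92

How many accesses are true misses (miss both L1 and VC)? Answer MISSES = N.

0: 0x93 (blk 18, set 2) → MISS  vc=[]
1: 0x91 (blk 18, set 2) → L1-HIT  vc=[]
2: 0x96 (blk 18, set 2) → L1-HIT  vc=[]
3: 0x93 (blk 18, set 2) → L1-HIT  vc=[]
4: 0x97 (blk 18, set 2) → L1-HIT  vc=[]
5: 0x7f (blk 15, set 3) → MISS  vc=[]
6: 0x55 (blk 10, set 2) → MISS  vc=[18]
7: 0x97 (blk 18, set 2) → VC-HIT  vc=[10]
8: 0xf6 (blk 30, set 2) → MISS  vc=[10, 18]
9: 0x94 (blk 18, set 2) → VC-HIT  vc=[10, 30]
10: 0x97 (blk 18, set 2) → L1-HIT  vc=[10, 30]
11: 0xf8 (blk 31, set 3) → MISS  vc=[10, 30, 15]
12: 0x92 (blk 18, set 2) → L1-HIT  vc=[10, 30, 15]

MISSES = 5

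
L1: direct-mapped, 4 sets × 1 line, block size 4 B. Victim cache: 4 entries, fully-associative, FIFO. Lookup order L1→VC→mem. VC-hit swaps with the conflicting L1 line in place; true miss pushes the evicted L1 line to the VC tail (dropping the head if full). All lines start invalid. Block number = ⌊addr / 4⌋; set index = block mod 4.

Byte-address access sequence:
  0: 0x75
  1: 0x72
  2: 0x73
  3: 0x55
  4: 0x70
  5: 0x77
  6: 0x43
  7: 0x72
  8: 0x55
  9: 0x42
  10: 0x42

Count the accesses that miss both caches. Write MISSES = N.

MISSES = 4

0: 0x75 (blk 29, set 1) → MISS  vc=[]
1: 0x72 (blk 28, set 0) → MISS  vc=[]
2: 0x73 (blk 28, set 0) → L1-HIT  vc=[]
3: 0x55 (blk 21, set 1) → MISS  vc=[29]
4: 0x70 (blk 28, set 0) → L1-HIT  vc=[29]
5: 0x77 (blk 29, set 1) → VC-HIT  vc=[21]
6: 0x43 (blk 16, set 0) → MISS  vc=[21, 28]
7: 0x72 (blk 28, set 0) → VC-HIT  vc=[21, 16]
8: 0x55 (blk 21, set 1) → VC-HIT  vc=[29, 16]
9: 0x42 (blk 16, set 0) → VC-HIT  vc=[29, 28]
10: 0x42 (blk 16, set 0) → L1-HIT  vc=[29, 28]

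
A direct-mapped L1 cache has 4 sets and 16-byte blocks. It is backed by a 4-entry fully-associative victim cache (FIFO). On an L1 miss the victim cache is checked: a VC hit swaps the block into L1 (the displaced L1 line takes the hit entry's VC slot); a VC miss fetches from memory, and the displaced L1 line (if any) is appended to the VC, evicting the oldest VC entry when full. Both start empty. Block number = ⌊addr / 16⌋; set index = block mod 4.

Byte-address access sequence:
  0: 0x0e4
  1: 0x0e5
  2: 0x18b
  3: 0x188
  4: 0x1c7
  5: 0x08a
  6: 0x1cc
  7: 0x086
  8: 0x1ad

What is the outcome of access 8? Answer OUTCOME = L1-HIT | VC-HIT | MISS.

  [0] addr=0xe4 blk=14 s=2: MISS | VC []
  [1] addr=0xe5 blk=14 s=2: L1-HIT | VC []
  [2] addr=0x18b blk=24 s=0: MISS | VC []
  [3] addr=0x188 blk=24 s=0: L1-HIT | VC []
  [4] addr=0x1c7 blk=28 s=0: MISS | VC [24]
  [5] addr=0x8a blk=8 s=0: MISS | VC [24, 28]
  [6] addr=0x1cc blk=28 s=0: VC-HIT | VC [24, 8]
  [7] addr=0x86 blk=8 s=0: VC-HIT | VC [24, 28]
  [8] addr=0x1ad blk=26 s=2: MISS | VC [24, 28, 14]

OUTCOME = MISS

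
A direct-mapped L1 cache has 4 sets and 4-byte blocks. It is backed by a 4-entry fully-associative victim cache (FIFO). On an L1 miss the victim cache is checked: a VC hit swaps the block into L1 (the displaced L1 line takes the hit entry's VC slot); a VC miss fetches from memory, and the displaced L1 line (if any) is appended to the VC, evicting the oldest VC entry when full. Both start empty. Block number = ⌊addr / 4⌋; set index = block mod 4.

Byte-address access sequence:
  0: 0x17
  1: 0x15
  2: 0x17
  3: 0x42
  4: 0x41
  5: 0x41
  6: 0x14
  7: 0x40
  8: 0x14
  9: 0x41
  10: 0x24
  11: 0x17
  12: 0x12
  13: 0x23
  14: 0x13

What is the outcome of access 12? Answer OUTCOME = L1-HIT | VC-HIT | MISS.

OUTCOME = MISS

#0 0x17→b5/s1 MISS; vc=[]
#1 0x15→b5/s1 L1-HIT; vc=[]
#2 0x17→b5/s1 L1-HIT; vc=[]
#3 0x42→b16/s0 MISS; vc=[]
#4 0x41→b16/s0 L1-HIT; vc=[]
#5 0x41→b16/s0 L1-HIT; vc=[]
#6 0x14→b5/s1 L1-HIT; vc=[]
#7 0x40→b16/s0 L1-HIT; vc=[]
#8 0x14→b5/s1 L1-HIT; vc=[]
#9 0x41→b16/s0 L1-HIT; vc=[]
#10 0x24→b9/s1 MISS; vc=[5]
#11 0x17→b5/s1 VC-HIT; vc=[9]
#12 0x12→b4/s0 MISS; vc=[9,16]
#13 0x23→b8/s0 MISS; vc=[9,16,4]
#14 0x13→b4/s0 VC-HIT; vc=[9,16,8]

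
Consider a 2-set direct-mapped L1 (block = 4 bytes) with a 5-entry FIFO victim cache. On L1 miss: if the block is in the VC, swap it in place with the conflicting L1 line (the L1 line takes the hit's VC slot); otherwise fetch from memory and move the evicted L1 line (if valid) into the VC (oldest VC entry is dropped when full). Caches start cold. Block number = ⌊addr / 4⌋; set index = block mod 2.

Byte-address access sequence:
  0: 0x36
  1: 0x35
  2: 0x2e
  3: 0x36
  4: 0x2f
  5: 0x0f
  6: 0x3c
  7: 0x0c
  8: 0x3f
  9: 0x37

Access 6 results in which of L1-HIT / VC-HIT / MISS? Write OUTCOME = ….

#0 0x36→b13/s1 MISS; vc=[]
#1 0x35→b13/s1 L1-HIT; vc=[]
#2 0x2e→b11/s1 MISS; vc=[13]
#3 0x36→b13/s1 VC-HIT; vc=[11]
#4 0x2f→b11/s1 VC-HIT; vc=[13]
#5 0xf→b3/s1 MISS; vc=[13,11]
#6 0x3c→b15/s1 MISS; vc=[13,11,3]
#7 0xc→b3/s1 VC-HIT; vc=[13,11,15]
#8 0x3f→b15/s1 VC-HIT; vc=[13,11,3]
#9 0x37→b13/s1 VC-HIT; vc=[15,11,3]

OUTCOME = MISS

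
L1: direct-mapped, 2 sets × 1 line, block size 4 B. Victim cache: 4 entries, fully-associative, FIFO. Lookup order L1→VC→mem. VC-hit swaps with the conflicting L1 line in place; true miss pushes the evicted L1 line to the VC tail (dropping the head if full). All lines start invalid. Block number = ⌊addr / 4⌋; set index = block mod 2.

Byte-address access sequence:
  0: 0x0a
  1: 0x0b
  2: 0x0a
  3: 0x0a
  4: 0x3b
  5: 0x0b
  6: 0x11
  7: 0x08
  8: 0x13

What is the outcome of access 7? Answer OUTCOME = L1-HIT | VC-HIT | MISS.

OUTCOME = VC-HIT

#0 0xa→b2/s0 MISS; vc=[]
#1 0xb→b2/s0 L1-HIT; vc=[]
#2 0xa→b2/s0 L1-HIT; vc=[]
#3 0xa→b2/s0 L1-HIT; vc=[]
#4 0x3b→b14/s0 MISS; vc=[2]
#5 0xb→b2/s0 VC-HIT; vc=[14]
#6 0x11→b4/s0 MISS; vc=[14,2]
#7 0x8→b2/s0 VC-HIT; vc=[14,4]
#8 0x13→b4/s0 VC-HIT; vc=[14,2]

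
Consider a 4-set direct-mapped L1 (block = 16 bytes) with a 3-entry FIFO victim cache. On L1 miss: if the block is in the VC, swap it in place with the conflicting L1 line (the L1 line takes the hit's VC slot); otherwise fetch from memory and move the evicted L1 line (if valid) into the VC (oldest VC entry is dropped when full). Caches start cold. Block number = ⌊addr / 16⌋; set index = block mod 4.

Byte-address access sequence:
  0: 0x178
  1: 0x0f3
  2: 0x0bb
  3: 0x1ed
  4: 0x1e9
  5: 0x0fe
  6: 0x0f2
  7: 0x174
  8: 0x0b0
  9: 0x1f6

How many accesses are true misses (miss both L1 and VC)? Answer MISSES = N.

#0 0x178→b23/s3 MISS; vc=[]
#1 0xf3→b15/s3 MISS; vc=[23]
#2 0xbb→b11/s3 MISS; vc=[23,15]
#3 0x1ed→b30/s2 MISS; vc=[23,15]
#4 0x1e9→b30/s2 L1-HIT; vc=[23,15]
#5 0xfe→b15/s3 VC-HIT; vc=[23,11]
#6 0xf2→b15/s3 L1-HIT; vc=[23,11]
#7 0x174→b23/s3 VC-HIT; vc=[15,11]
#8 0xb0→b11/s3 VC-HIT; vc=[15,23]
#9 0x1f6→b31/s3 MISS; vc=[15,23,11]

MISSES = 5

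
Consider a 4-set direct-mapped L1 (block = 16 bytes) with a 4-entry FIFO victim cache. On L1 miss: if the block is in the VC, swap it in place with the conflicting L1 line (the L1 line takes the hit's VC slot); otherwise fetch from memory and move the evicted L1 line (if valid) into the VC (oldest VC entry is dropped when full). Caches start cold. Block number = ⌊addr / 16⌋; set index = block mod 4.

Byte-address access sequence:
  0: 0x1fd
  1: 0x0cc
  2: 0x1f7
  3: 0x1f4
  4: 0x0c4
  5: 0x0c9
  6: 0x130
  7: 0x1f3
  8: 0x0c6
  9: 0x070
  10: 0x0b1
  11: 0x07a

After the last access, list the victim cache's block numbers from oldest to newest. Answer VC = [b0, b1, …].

VC = [19, 31, 11]

  [0] addr=0x1fd blk=31 s=3: MISS | VC []
  [1] addr=0xcc blk=12 s=0: MISS | VC []
  [2] addr=0x1f7 blk=31 s=3: L1-HIT | VC []
  [3] addr=0x1f4 blk=31 s=3: L1-HIT | VC []
  [4] addr=0xc4 blk=12 s=0: L1-HIT | VC []
  [5] addr=0xc9 blk=12 s=0: L1-HIT | VC []
  [6] addr=0x130 blk=19 s=3: MISS | VC [31]
  [7] addr=0x1f3 blk=31 s=3: VC-HIT | VC [19]
  [8] addr=0xc6 blk=12 s=0: L1-HIT | VC [19]
  [9] addr=0x70 blk=7 s=3: MISS | VC [19, 31]
  [10] addr=0xb1 blk=11 s=3: MISS | VC [19, 31, 7]
  [11] addr=0x7a blk=7 s=3: VC-HIT | VC [19, 31, 11]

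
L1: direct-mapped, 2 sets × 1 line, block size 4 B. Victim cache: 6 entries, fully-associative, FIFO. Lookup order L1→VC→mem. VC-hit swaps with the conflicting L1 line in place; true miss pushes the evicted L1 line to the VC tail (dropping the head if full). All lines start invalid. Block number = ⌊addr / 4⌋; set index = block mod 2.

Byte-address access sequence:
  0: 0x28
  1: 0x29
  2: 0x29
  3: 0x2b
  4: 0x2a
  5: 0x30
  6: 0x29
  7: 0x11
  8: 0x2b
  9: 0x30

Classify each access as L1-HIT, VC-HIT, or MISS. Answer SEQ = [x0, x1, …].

0: 0x28 (blk 10, set 0) → MISS  vc=[]
1: 0x29 (blk 10, set 0) → L1-HIT  vc=[]
2: 0x29 (blk 10, set 0) → L1-HIT  vc=[]
3: 0x2b (blk 10, set 0) → L1-HIT  vc=[]
4: 0x2a (blk 10, set 0) → L1-HIT  vc=[]
5: 0x30 (blk 12, set 0) → MISS  vc=[10]
6: 0x29 (blk 10, set 0) → VC-HIT  vc=[12]
7: 0x11 (blk 4, set 0) → MISS  vc=[12, 10]
8: 0x2b (blk 10, set 0) → VC-HIT  vc=[12, 4]
9: 0x30 (blk 12, set 0) → VC-HIT  vc=[10, 4]

SEQ = [MISS, L1-HIT, L1-HIT, L1-HIT, L1-HIT, MISS, VC-HIT, MISS, VC-HIT, VC-HIT]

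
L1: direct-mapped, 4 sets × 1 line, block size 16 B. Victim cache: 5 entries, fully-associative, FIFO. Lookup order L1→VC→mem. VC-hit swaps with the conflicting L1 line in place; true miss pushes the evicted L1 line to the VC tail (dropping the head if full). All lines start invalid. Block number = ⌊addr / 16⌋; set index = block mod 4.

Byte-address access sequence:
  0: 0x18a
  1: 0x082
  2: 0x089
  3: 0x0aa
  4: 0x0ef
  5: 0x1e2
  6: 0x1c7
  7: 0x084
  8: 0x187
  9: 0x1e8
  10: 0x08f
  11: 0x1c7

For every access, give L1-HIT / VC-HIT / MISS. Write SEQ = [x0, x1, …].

SEQ = [MISS, MISS, L1-HIT, MISS, MISS, MISS, MISS, VC-HIT, VC-HIT, L1-HIT, VC-HIT, VC-HIT]

0: 0x18a (blk 24, set 0) → MISS  vc=[]
1: 0x82 (blk 8, set 0) → MISS  vc=[24]
2: 0x89 (blk 8, set 0) → L1-HIT  vc=[24]
3: 0xaa (blk 10, set 2) → MISS  vc=[24]
4: 0xef (blk 14, set 2) → MISS  vc=[24, 10]
5: 0x1e2 (blk 30, set 2) → MISS  vc=[24, 10, 14]
6: 0x1c7 (blk 28, set 0) → MISS  vc=[24, 10, 14, 8]
7: 0x84 (blk 8, set 0) → VC-HIT  vc=[24, 10, 14, 28]
8: 0x187 (blk 24, set 0) → VC-HIT  vc=[8, 10, 14, 28]
9: 0x1e8 (blk 30, set 2) → L1-HIT  vc=[8, 10, 14, 28]
10: 0x8f (blk 8, set 0) → VC-HIT  vc=[24, 10, 14, 28]
11: 0x1c7 (blk 28, set 0) → VC-HIT  vc=[24, 10, 14, 8]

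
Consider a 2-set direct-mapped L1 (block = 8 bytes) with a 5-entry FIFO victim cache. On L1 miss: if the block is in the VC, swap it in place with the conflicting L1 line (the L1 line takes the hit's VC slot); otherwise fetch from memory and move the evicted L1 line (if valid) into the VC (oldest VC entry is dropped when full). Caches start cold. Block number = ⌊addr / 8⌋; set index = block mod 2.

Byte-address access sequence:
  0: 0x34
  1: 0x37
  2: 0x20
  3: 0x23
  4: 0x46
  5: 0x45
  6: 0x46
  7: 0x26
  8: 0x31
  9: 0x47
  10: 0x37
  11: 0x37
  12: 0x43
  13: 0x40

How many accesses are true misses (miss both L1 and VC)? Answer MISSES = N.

MISSES = 3

0: 0x34 (blk 6, set 0) → MISS  vc=[]
1: 0x37 (blk 6, set 0) → L1-HIT  vc=[]
2: 0x20 (blk 4, set 0) → MISS  vc=[6]
3: 0x23 (blk 4, set 0) → L1-HIT  vc=[6]
4: 0x46 (blk 8, set 0) → MISS  vc=[6, 4]
5: 0x45 (blk 8, set 0) → L1-HIT  vc=[6, 4]
6: 0x46 (blk 8, set 0) → L1-HIT  vc=[6, 4]
7: 0x26 (blk 4, set 0) → VC-HIT  vc=[6, 8]
8: 0x31 (blk 6, set 0) → VC-HIT  vc=[4, 8]
9: 0x47 (blk 8, set 0) → VC-HIT  vc=[4, 6]
10: 0x37 (blk 6, set 0) → VC-HIT  vc=[4, 8]
11: 0x37 (blk 6, set 0) → L1-HIT  vc=[4, 8]
12: 0x43 (blk 8, set 0) → VC-HIT  vc=[4, 6]
13: 0x40 (blk 8, set 0) → L1-HIT  vc=[4, 6]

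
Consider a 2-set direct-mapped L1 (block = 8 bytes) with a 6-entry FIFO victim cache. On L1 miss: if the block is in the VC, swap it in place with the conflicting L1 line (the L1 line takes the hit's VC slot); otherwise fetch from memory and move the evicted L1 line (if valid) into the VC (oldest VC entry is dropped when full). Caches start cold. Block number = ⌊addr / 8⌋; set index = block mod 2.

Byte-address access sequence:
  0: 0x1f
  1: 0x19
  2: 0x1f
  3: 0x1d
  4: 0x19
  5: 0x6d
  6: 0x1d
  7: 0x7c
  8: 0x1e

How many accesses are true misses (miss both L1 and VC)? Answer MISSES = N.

#0 0x1f→b3/s1 MISS; vc=[]
#1 0x19→b3/s1 L1-HIT; vc=[]
#2 0x1f→b3/s1 L1-HIT; vc=[]
#3 0x1d→b3/s1 L1-HIT; vc=[]
#4 0x19→b3/s1 L1-HIT; vc=[]
#5 0x6d→b13/s1 MISS; vc=[3]
#6 0x1d→b3/s1 VC-HIT; vc=[13]
#7 0x7c→b15/s1 MISS; vc=[13,3]
#8 0x1e→b3/s1 VC-HIT; vc=[13,15]

MISSES = 3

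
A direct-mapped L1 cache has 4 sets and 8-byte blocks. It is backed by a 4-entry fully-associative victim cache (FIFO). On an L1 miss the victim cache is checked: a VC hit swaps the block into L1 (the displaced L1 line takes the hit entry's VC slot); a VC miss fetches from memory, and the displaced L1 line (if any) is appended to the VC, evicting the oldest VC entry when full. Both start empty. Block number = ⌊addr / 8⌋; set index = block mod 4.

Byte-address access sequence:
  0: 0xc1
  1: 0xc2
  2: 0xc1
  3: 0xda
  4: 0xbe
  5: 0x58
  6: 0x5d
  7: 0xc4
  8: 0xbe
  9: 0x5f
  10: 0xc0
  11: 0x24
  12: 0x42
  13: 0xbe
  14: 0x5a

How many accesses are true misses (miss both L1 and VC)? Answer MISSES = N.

MISSES = 6

0: 0xc1 (blk 24, set 0) → MISS  vc=[]
1: 0xc2 (blk 24, set 0) → L1-HIT  vc=[]
2: 0xc1 (blk 24, set 0) → L1-HIT  vc=[]
3: 0xda (blk 27, set 3) → MISS  vc=[]
4: 0xbe (blk 23, set 3) → MISS  vc=[27]
5: 0x58 (blk 11, set 3) → MISS  vc=[27, 23]
6: 0x5d (blk 11, set 3) → L1-HIT  vc=[27, 23]
7: 0xc4 (blk 24, set 0) → L1-HIT  vc=[27, 23]
8: 0xbe (blk 23, set 3) → VC-HIT  vc=[27, 11]
9: 0x5f (blk 11, set 3) → VC-HIT  vc=[27, 23]
10: 0xc0 (blk 24, set 0) → L1-HIT  vc=[27, 23]
11: 0x24 (blk 4, set 0) → MISS  vc=[27, 23, 24]
12: 0x42 (blk 8, set 0) → MISS  vc=[27, 23, 24, 4]
13: 0xbe (blk 23, set 3) → VC-HIT  vc=[27, 11, 24, 4]
14: 0x5a (blk 11, set 3) → VC-HIT  vc=[27, 23, 24, 4]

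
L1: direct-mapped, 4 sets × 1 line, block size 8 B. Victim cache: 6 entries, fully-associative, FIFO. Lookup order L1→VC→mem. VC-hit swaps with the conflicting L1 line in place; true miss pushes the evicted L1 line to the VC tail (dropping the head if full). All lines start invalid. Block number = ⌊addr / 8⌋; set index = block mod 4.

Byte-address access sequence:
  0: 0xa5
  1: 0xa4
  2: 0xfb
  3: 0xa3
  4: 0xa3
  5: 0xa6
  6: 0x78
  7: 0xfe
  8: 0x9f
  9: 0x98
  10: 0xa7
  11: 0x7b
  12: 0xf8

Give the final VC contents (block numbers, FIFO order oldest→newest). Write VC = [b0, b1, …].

VC = [19, 15]

  [0] addr=0xa5 blk=20 s=0: MISS | VC []
  [1] addr=0xa4 blk=20 s=0: L1-HIT | VC []
  [2] addr=0xfb blk=31 s=3: MISS | VC []
  [3] addr=0xa3 blk=20 s=0: L1-HIT | VC []
  [4] addr=0xa3 blk=20 s=0: L1-HIT | VC []
  [5] addr=0xa6 blk=20 s=0: L1-HIT | VC []
  [6] addr=0x78 blk=15 s=3: MISS | VC [31]
  [7] addr=0xfe blk=31 s=3: VC-HIT | VC [15]
  [8] addr=0x9f blk=19 s=3: MISS | VC [15, 31]
  [9] addr=0x98 blk=19 s=3: L1-HIT | VC [15, 31]
  [10] addr=0xa7 blk=20 s=0: L1-HIT | VC [15, 31]
  [11] addr=0x7b blk=15 s=3: VC-HIT | VC [19, 31]
  [12] addr=0xf8 blk=31 s=3: VC-HIT | VC [19, 15]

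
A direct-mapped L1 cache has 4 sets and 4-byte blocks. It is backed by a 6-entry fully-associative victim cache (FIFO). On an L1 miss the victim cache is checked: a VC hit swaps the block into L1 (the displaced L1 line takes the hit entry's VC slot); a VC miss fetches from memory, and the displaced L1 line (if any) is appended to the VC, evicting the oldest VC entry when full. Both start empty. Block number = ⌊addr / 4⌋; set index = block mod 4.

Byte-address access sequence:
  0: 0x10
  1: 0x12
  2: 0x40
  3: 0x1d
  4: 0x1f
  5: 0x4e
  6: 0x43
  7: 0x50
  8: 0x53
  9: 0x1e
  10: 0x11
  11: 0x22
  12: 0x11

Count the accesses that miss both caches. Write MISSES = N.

MISSES = 6

0: 0x10 (blk 4, set 0) → MISS  vc=[]
1: 0x12 (blk 4, set 0) → L1-HIT  vc=[]
2: 0x40 (blk 16, set 0) → MISS  vc=[4]
3: 0x1d (blk 7, set 3) → MISS  vc=[4]
4: 0x1f (blk 7, set 3) → L1-HIT  vc=[4]
5: 0x4e (blk 19, set 3) → MISS  vc=[4, 7]
6: 0x43 (blk 16, set 0) → L1-HIT  vc=[4, 7]
7: 0x50 (blk 20, set 0) → MISS  vc=[4, 7, 16]
8: 0x53 (blk 20, set 0) → L1-HIT  vc=[4, 7, 16]
9: 0x1e (blk 7, set 3) → VC-HIT  vc=[4, 19, 16]
10: 0x11 (blk 4, set 0) → VC-HIT  vc=[20, 19, 16]
11: 0x22 (blk 8, set 0) → MISS  vc=[20, 19, 16, 4]
12: 0x11 (blk 4, set 0) → VC-HIT  vc=[20, 19, 16, 8]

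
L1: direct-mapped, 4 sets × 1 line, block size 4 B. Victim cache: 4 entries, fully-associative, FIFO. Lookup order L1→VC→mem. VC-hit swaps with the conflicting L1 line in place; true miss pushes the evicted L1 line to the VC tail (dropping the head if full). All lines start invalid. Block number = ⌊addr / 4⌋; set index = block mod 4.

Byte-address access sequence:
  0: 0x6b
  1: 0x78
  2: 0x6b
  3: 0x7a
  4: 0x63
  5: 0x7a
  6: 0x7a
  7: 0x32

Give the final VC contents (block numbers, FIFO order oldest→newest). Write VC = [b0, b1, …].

#0 0x6b→b26/s2 MISS; vc=[]
#1 0x78→b30/s2 MISS; vc=[26]
#2 0x6b→b26/s2 VC-HIT; vc=[30]
#3 0x7a→b30/s2 VC-HIT; vc=[26]
#4 0x63→b24/s0 MISS; vc=[26]
#5 0x7a→b30/s2 L1-HIT; vc=[26]
#6 0x7a→b30/s2 L1-HIT; vc=[26]
#7 0x32→b12/s0 MISS; vc=[26,24]

VC = [26, 24]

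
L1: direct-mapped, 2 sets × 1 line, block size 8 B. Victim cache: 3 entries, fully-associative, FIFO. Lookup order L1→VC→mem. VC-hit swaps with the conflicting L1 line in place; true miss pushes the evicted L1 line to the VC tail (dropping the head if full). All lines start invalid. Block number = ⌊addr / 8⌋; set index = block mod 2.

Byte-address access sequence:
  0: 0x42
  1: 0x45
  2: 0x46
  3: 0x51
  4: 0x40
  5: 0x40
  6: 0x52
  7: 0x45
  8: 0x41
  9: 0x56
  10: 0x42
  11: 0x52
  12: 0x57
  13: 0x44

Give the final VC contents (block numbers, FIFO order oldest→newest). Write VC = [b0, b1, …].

VC = [10]

  [0] addr=0x42 blk=8 s=0: MISS | VC []
  [1] addr=0x45 blk=8 s=0: L1-HIT | VC []
  [2] addr=0x46 blk=8 s=0: L1-HIT | VC []
  [3] addr=0x51 blk=10 s=0: MISS | VC [8]
  [4] addr=0x40 blk=8 s=0: VC-HIT | VC [10]
  [5] addr=0x40 blk=8 s=0: L1-HIT | VC [10]
  [6] addr=0x52 blk=10 s=0: VC-HIT | VC [8]
  [7] addr=0x45 blk=8 s=0: VC-HIT | VC [10]
  [8] addr=0x41 blk=8 s=0: L1-HIT | VC [10]
  [9] addr=0x56 blk=10 s=0: VC-HIT | VC [8]
  [10] addr=0x42 blk=8 s=0: VC-HIT | VC [10]
  [11] addr=0x52 blk=10 s=0: VC-HIT | VC [8]
  [12] addr=0x57 blk=10 s=0: L1-HIT | VC [8]
  [13] addr=0x44 blk=8 s=0: VC-HIT | VC [10]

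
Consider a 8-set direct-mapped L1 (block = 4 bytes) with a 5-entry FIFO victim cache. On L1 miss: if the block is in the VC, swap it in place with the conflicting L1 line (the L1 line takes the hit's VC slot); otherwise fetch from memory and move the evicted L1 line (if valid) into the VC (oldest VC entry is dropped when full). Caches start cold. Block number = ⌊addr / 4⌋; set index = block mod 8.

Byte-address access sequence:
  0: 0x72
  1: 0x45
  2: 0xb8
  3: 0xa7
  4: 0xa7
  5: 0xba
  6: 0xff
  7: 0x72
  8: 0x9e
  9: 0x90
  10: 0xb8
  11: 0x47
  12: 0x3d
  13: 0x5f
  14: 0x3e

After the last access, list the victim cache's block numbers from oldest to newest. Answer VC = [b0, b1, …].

VC = [41, 63, 28, 39, 23]

#0 0x72→b28/s4 MISS; vc=[]
#1 0x45→b17/s1 MISS; vc=[]
#2 0xb8→b46/s6 MISS; vc=[]
#3 0xa7→b41/s1 MISS; vc=[17]
#4 0xa7→b41/s1 L1-HIT; vc=[17]
#5 0xba→b46/s6 L1-HIT; vc=[17]
#6 0xff→b63/s7 MISS; vc=[17]
#7 0x72→b28/s4 L1-HIT; vc=[17]
#8 0x9e→b39/s7 MISS; vc=[17,63]
#9 0x90→b36/s4 MISS; vc=[17,63,28]
#10 0xb8→b46/s6 L1-HIT; vc=[17,63,28]
#11 0x47→b17/s1 VC-HIT; vc=[41,63,28]
#12 0x3d→b15/s7 MISS; vc=[41,63,28,39]
#13 0x5f→b23/s7 MISS; vc=[41,63,28,39,15]
#14 0x3e→b15/s7 VC-HIT; vc=[41,63,28,39,23]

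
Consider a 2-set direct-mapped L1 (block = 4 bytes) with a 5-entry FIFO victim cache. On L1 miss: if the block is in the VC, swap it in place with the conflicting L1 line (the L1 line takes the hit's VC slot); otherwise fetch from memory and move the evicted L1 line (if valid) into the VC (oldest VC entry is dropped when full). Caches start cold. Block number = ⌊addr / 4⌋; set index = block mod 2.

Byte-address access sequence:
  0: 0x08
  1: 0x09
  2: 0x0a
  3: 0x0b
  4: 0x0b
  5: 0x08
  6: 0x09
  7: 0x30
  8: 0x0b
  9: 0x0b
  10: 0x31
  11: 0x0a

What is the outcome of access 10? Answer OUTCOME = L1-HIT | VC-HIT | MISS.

OUTCOME = VC-HIT

  [0] addr=0x8 blk=2 s=0: MISS | VC []
  [1] addr=0x9 blk=2 s=0: L1-HIT | VC []
  [2] addr=0xa blk=2 s=0: L1-HIT | VC []
  [3] addr=0xb blk=2 s=0: L1-HIT | VC []
  [4] addr=0xb blk=2 s=0: L1-HIT | VC []
  [5] addr=0x8 blk=2 s=0: L1-HIT | VC []
  [6] addr=0x9 blk=2 s=0: L1-HIT | VC []
  [7] addr=0x30 blk=12 s=0: MISS | VC [2]
  [8] addr=0xb blk=2 s=0: VC-HIT | VC [12]
  [9] addr=0xb blk=2 s=0: L1-HIT | VC [12]
  [10] addr=0x31 blk=12 s=0: VC-HIT | VC [2]
  [11] addr=0xa blk=2 s=0: VC-HIT | VC [12]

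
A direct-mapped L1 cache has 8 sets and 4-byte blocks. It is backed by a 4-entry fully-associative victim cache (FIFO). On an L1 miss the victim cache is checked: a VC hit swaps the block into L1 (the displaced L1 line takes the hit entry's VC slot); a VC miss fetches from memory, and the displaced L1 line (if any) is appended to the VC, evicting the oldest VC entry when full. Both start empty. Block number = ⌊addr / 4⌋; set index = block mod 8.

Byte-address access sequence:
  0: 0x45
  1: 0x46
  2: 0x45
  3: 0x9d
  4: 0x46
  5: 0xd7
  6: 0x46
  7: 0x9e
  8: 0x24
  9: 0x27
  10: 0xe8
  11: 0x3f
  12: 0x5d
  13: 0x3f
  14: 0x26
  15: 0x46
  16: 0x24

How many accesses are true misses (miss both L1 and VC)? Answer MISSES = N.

0: 0x45 (blk 17, set 1) → MISS  vc=[]
1: 0x46 (blk 17, set 1) → L1-HIT  vc=[]
2: 0x45 (blk 17, set 1) → L1-HIT  vc=[]
3: 0x9d (blk 39, set 7) → MISS  vc=[]
4: 0x46 (blk 17, set 1) → L1-HIT  vc=[]
5: 0xd7 (blk 53, set 5) → MISS  vc=[]
6: 0x46 (blk 17, set 1) → L1-HIT  vc=[]
7: 0x9e (blk 39, set 7) → L1-HIT  vc=[]
8: 0x24 (blk 9, set 1) → MISS  vc=[17]
9: 0x27 (blk 9, set 1) → L1-HIT  vc=[17]
10: 0xe8 (blk 58, set 2) → MISS  vc=[17]
11: 0x3f (blk 15, set 7) → MISS  vc=[17, 39]
12: 0x5d (blk 23, set 7) → MISS  vc=[17, 39, 15]
13: 0x3f (blk 15, set 7) → VC-HIT  vc=[17, 39, 23]
14: 0x26 (blk 9, set 1) → L1-HIT  vc=[17, 39, 23]
15: 0x46 (blk 17, set 1) → VC-HIT  vc=[9, 39, 23]
16: 0x24 (blk 9, set 1) → VC-HIT  vc=[17, 39, 23]

MISSES = 7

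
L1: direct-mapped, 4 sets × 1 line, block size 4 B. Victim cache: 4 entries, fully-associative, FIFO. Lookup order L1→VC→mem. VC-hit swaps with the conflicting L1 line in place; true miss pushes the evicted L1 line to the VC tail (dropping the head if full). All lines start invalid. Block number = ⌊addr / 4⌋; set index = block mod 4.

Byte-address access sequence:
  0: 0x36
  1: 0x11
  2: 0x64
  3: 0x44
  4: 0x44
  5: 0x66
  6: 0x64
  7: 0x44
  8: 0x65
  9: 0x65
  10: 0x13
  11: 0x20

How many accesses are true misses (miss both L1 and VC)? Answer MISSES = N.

MISSES = 5

0: 0x36 (blk 13, set 1) → MISS  vc=[]
1: 0x11 (blk 4, set 0) → MISS  vc=[]
2: 0x64 (blk 25, set 1) → MISS  vc=[13]
3: 0x44 (blk 17, set 1) → MISS  vc=[13, 25]
4: 0x44 (blk 17, set 1) → L1-HIT  vc=[13, 25]
5: 0x66 (blk 25, set 1) → VC-HIT  vc=[13, 17]
6: 0x64 (blk 25, set 1) → L1-HIT  vc=[13, 17]
7: 0x44 (blk 17, set 1) → VC-HIT  vc=[13, 25]
8: 0x65 (blk 25, set 1) → VC-HIT  vc=[13, 17]
9: 0x65 (blk 25, set 1) → L1-HIT  vc=[13, 17]
10: 0x13 (blk 4, set 0) → L1-HIT  vc=[13, 17]
11: 0x20 (blk 8, set 0) → MISS  vc=[13, 17, 4]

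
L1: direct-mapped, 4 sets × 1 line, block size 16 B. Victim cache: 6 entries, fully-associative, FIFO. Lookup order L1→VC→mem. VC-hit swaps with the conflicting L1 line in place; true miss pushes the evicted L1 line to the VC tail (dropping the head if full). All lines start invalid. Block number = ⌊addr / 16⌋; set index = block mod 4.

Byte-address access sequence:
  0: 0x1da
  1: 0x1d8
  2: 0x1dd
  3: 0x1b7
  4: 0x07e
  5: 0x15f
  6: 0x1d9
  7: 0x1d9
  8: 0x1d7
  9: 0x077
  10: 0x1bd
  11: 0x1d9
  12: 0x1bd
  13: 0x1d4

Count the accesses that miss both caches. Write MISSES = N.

MISSES = 4

0: 0x1da (blk 29, set 1) → MISS  vc=[]
1: 0x1d8 (blk 29, set 1) → L1-HIT  vc=[]
2: 0x1dd (blk 29, set 1) → L1-HIT  vc=[]
3: 0x1b7 (blk 27, set 3) → MISS  vc=[]
4: 0x7e (blk 7, set 3) → MISS  vc=[27]
5: 0x15f (blk 21, set 1) → MISS  vc=[27, 29]
6: 0x1d9 (blk 29, set 1) → VC-HIT  vc=[27, 21]
7: 0x1d9 (blk 29, set 1) → L1-HIT  vc=[27, 21]
8: 0x1d7 (blk 29, set 1) → L1-HIT  vc=[27, 21]
9: 0x77 (blk 7, set 3) → L1-HIT  vc=[27, 21]
10: 0x1bd (blk 27, set 3) → VC-HIT  vc=[7, 21]
11: 0x1d9 (blk 29, set 1) → L1-HIT  vc=[7, 21]
12: 0x1bd (blk 27, set 3) → L1-HIT  vc=[7, 21]
13: 0x1d4 (blk 29, set 1) → L1-HIT  vc=[7, 21]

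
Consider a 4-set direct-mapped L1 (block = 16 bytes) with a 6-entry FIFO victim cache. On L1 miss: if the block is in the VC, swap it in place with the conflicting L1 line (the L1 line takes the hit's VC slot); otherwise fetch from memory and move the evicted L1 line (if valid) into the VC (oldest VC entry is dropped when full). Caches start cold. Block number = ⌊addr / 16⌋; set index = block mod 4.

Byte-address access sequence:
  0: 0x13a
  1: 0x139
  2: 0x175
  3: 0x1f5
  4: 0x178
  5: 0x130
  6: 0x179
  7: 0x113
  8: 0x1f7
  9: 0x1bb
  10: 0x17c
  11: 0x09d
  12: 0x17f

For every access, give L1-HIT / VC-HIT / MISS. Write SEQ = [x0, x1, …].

SEQ = [MISS, L1-HIT, MISS, MISS, VC-HIT, VC-HIT, VC-HIT, MISS, VC-HIT, MISS, VC-HIT, MISS, L1-HIT]

#0 0x13a→b19/s3 MISS; vc=[]
#1 0x139→b19/s3 L1-HIT; vc=[]
#2 0x175→b23/s3 MISS; vc=[19]
#3 0x1f5→b31/s3 MISS; vc=[19,23]
#4 0x178→b23/s3 VC-HIT; vc=[19,31]
#5 0x130→b19/s3 VC-HIT; vc=[23,31]
#6 0x179→b23/s3 VC-HIT; vc=[19,31]
#7 0x113→b17/s1 MISS; vc=[19,31]
#8 0x1f7→b31/s3 VC-HIT; vc=[19,23]
#9 0x1bb→b27/s3 MISS; vc=[19,23,31]
#10 0x17c→b23/s3 VC-HIT; vc=[19,27,31]
#11 0x9d→b9/s1 MISS; vc=[19,27,31,17]
#12 0x17f→b23/s3 L1-HIT; vc=[19,27,31,17]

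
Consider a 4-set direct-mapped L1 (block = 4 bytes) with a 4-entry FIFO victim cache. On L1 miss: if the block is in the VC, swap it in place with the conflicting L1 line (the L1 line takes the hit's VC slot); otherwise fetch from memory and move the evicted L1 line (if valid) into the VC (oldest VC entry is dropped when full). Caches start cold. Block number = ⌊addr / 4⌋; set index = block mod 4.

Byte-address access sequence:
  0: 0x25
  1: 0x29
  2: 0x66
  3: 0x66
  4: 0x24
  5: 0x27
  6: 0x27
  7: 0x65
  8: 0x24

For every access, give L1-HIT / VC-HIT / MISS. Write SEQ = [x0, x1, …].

#0 0x25→b9/s1 MISS; vc=[]
#1 0x29→b10/s2 MISS; vc=[]
#2 0x66→b25/s1 MISS; vc=[9]
#3 0x66→b25/s1 L1-HIT; vc=[9]
#4 0x24→b9/s1 VC-HIT; vc=[25]
#5 0x27→b9/s1 L1-HIT; vc=[25]
#6 0x27→b9/s1 L1-HIT; vc=[25]
#7 0x65→b25/s1 VC-HIT; vc=[9]
#8 0x24→b9/s1 VC-HIT; vc=[25]

SEQ = [MISS, MISS, MISS, L1-HIT, VC-HIT, L1-HIT, L1-HIT, VC-HIT, VC-HIT]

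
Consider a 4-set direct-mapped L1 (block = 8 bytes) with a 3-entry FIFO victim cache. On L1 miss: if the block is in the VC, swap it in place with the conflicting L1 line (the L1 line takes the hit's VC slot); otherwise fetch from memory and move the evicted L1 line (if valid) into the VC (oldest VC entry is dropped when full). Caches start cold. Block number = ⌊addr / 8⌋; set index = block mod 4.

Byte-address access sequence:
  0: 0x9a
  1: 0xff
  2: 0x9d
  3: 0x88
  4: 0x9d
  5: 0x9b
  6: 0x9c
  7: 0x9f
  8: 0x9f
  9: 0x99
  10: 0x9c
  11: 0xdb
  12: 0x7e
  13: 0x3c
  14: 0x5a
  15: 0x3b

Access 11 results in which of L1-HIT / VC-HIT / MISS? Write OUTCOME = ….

  [0] addr=0x9a blk=19 s=3: MISS | VC []
  [1] addr=0xff blk=31 s=3: MISS | VC [19]
  [2] addr=0x9d blk=19 s=3: VC-HIT | VC [31]
  [3] addr=0x88 blk=17 s=1: MISS | VC [31]
  [4] addr=0x9d blk=19 s=3: L1-HIT | VC [31]
  [5] addr=0x9b blk=19 s=3: L1-HIT | VC [31]
  [6] addr=0x9c blk=19 s=3: L1-HIT | VC [31]
  [7] addr=0x9f blk=19 s=3: L1-HIT | VC [31]
  [8] addr=0x9f blk=19 s=3: L1-HIT | VC [31]
  [9] addr=0x99 blk=19 s=3: L1-HIT | VC [31]
  [10] addr=0x9c blk=19 s=3: L1-HIT | VC [31]
  [11] addr=0xdb blk=27 s=3: MISS | VC [31, 19]
  [12] addr=0x7e blk=15 s=3: MISS | VC [31, 19, 27]
  [13] addr=0x3c blk=7 s=3: MISS | VC [19, 27, 15]
  [14] addr=0x5a blk=11 s=3: MISS | VC [27, 15, 7]
  [15] addr=0x3b blk=7 s=3: VC-HIT | VC [27, 15, 11]

OUTCOME = MISS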